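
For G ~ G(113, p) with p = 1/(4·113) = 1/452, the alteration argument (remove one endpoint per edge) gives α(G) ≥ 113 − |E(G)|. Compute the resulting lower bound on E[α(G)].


E[|E(G)|] = C(113, 2)·p = 6328 · (1/452) = 14.
E[α(G)] ≥ n − E[|E(G)|] = 113 − 14 = 99.
Numerically: ≈ 99.000.
(This is only a lower bound; the true E[α(G)] may be larger.)

E[α(G)] ≥ 99 ≈ 99.000.


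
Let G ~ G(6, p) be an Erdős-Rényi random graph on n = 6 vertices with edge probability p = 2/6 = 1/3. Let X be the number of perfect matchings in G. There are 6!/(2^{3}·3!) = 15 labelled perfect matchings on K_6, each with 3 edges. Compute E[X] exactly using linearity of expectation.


K_6 has 6!/(2^{3}·3!) = 15 labelled perfect matchings.
For each such perfect matching H, let X_H = 1 if all 3 edges of H are present in G. Then P[X_H = 1] = p^{3} = (1/3)^{3} = 1/27.
By linearity: E[X] = Σ_H E[X_H] = 15 · p^{3} = 15 · 1/27 = 5/9.
Numerically: E[X] ≈ 0.555556.

E[X] = 15 · (1/3)^{3} = 5/9 ≈ 0.555556.


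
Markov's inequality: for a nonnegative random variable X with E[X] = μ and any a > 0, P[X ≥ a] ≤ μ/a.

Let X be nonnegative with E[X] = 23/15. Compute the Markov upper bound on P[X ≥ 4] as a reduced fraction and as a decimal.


μ = E[X] = 23/15, a = 4.
Markov: P[X ≥ 4] ≤ μ/a = (23/15)/4 = 23/60.
Numerically: ≈ 0.3833.
(Since a = 4 > μ = 1.5333, the bound 23/60 is < 1 and informative.)

P[X ≥ 4] ≤ 23/60 ≈ 0.3833.


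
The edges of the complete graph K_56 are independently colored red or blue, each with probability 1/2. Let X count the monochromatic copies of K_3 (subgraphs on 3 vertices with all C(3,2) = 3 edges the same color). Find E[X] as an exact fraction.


Let X = Σ_S X_S over the C(56, 3) = 27720 subsets S of size 3, where X_S = 1 if the K_3 on S is monochromatic.
For a fixed S, the K_3 on S has C(3, 2) = 3 edges. P[all 3 edges red] = (1/2)^3, and likewise for blue, so P[monochromatic] = 2·(1/2)^3 = 2^{1 − 3} = 1/4.
By linearity: E[X] = C(56, 3) · 2^{1 − 3} = 27720 · 1/4 = 6930.
Numerically: E[X] ≈ 6930.00000.

E[X] = C(56,3)·2^(1−C(3,2)) = 6930 ≈ 6930.00000.


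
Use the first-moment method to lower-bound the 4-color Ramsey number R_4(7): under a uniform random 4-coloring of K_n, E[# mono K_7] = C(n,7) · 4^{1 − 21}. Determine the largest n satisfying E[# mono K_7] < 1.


We need C(n, 7) · 4^{1 − 21} < 1, i.e. C(n, 7) < 4^{21 − 1} = 1099511627776.
Check values of n near the boundary:
  n = 174: C(174, 7) = 847879782984; 847879782984 < 1099511627776? YES
  n = 175: C(175, 7) = 883208107275; 883208107275 < 1099511627776? YES
  n = 176: C(176, 7) = 919790691600; 919790691600 < 1099511627776? YES
  n = 177: C(177, 7) = 957664425960; 957664425960 < 1099511627776? YES
  n = 178: C(178, 7) = 996867063280; 996867063280 < 1099511627776? YES
  n = 179: C(179, 7) = 1037437234460; 1037437234460 < 1099511627776? YES
  n = 180: C(180, 7) = 1079414463600; 1079414463600 < 1099511627776? YES
  n = 181: C(181, 7) = 1122839183400; 1122839183400 < 1099511627776? NO
The largest n with C(n, 7) < 1099511627776 is n = 180 (where E[X] = 67463403975/68719476736 ≈ 0.98172). Hence R_4(7) > 180, i.e. R_4(7) ≥ 181.

Largest n = 180; hence R_4(7) > 180.


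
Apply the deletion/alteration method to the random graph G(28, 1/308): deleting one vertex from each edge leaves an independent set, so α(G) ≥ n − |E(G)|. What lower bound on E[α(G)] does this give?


E[|E(G)|] = C(28, 2)·p = 378 · (1/308) = 27/22.
E[α(G)] ≥ n − E[|E(G)|] = 28 − 27/22 = 589/22.
Numerically: ≈ 26.77273.
(This is only a lower bound; the true E[α(G)] may be larger.)

E[α(G)] ≥ 589/22 ≈ 26.77273.


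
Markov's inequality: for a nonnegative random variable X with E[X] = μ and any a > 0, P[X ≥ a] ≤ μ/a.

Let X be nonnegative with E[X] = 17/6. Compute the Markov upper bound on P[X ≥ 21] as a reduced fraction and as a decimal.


μ = E[X] = 17/6, a = 21.
Markov: P[X ≥ 21] ≤ μ/a = (17/6)/21 = 17/126.
Numerically: ≈ 0.135.
(Since a = 21 > μ = 2.833, the bound 17/126 is < 1 and informative.)

P[X ≥ 21] ≤ 17/126 ≈ 0.135.


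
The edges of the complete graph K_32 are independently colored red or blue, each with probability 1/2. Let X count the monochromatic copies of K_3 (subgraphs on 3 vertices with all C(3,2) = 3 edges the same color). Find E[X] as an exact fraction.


Let X = Σ_S X_S over the C(32, 3) = 4960 subsets S of size 3, where X_S = 1 if the K_3 on S is monochromatic.
For a fixed S, the K_3 on S has C(3, 2) = 3 edges. P[all 3 edges red] = (1/2)^3, and likewise for blue, so P[monochromatic] = 2·(1/2)^3 = 2^{1 − 3} = 1/4.
Summing: E[X] = C(32, 3) · 2^{1 − 3} = 4960 · 1/4 = 1240.
Numerically: E[X] ≈ 1240.00000.

E[X] = C(32,3)·2^(1−C(3,2)) = 1240 ≈ 1240.00000.


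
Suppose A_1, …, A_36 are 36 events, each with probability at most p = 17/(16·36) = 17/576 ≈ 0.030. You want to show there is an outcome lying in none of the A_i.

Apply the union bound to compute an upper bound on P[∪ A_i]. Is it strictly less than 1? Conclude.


Union bound: P[∪_{i=1}^{36} A_i] ≤ Σ_i P[A_i] ≤ 36·p = 36·(17/576) = 17/16.
Numerically: 17/16 ≈ 1.062.
Is 17/16 < 1? NO.
Since the bound 17/16 is ≥ 1, the union bound is uninformative here; it does NOT by itself certify existence.

36·p = 17/16 ≈ 1.062; existence NOT certified by the union bound.


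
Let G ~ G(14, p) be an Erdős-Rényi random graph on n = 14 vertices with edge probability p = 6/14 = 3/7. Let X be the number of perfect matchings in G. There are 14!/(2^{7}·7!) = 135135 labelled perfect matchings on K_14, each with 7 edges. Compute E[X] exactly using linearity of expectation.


K_14 has 14!/(2^{7}·7!) = 135135 labelled perfect matchings.
For each such perfect matching H, let X_H = 1 if all 7 edges of H are present in G. Then P[X_H = 1] = p^{7} = (3/7)^{7} = 2187/823543.
By linearity of expectation: E[X] = Σ_H E[X_H] = 135135 · p^{7} = 135135 · 2187/823543 = 42220035/117649.
Numerically: E[X] ≈ 359.

E[X] = 135135 · (3/7)^{7} = 42220035/117649 ≈ 359.


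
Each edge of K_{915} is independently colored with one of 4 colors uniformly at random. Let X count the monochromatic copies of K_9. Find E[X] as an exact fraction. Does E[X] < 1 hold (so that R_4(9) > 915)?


E[X] = C(915, 9) · 4^{1 − 36} = 1190931166636537885130 · 4^{−35} = 1190931166636537885130/1180591620717411303424.
As a reduced fraction: E[X] = 595465583318268942565/590295810358705651712 ≈ 1.0087579.
Is E[X] < 1? NO.
Since E[X] ≥ 1, the first-moment bound is inconclusive at n = 915; it does NOT by itself certify R_4(9) > 915.

E[X] = 595465583318268942565/590295810358705651712 ≈ 1.0087579; E[X] ≥ 1; first-moment method inconclusive here.


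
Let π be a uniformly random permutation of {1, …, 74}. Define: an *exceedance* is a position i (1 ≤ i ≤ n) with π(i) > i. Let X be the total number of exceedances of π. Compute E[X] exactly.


Write X = Σ_{i=1}^{74} X_i, where X_i = 1_{π(i) > i}.
For each fixed i, π(i) is uniform over {1, …, 74} (marginal of a uniform permutation), so P[π(i) > i] = (n − i)/n. Summing: Σ_{i=1}^{74} (n − i)/n = (0 + 1 + … + 73)/74 = 74(74 − 1)/(2·74) = (74 − 1)/2.
Hence E[X] = Σ_{i=1}^{74} (74 − i)/74 = 73/2 ≈ 36.500.

E[X] = 73/2 = 36.500.


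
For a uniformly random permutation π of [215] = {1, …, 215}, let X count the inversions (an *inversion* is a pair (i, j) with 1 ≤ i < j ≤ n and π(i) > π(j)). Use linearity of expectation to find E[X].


Write X = Σ X_I over the C(215, 2) = 23005 pairs i < j, with X_I the indicator of one inversion.
There are 23005 indicators.
For each fixed pair i < j, the values π(i) and π(j) are two distinct elements of {1, …, 215} in uniformly random order; by symmetry P[π(i) > π(j)] = 1/2.
By linearity: E[X] = 23005 · (1/2) = C(215, 2) · (1/2) = 23005/2 = 23005/2 ≈ 11502.50000.

E[X] = 23005/2 = 11502.50000.


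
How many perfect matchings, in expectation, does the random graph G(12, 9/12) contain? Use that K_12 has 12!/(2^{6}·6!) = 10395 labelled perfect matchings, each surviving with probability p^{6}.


K_12 has 12!/(2^{6}·6!) = 10395 labelled perfect matchings.
For each such perfect matching H, let X_H = 1 if all 6 edges of H are present in G. Then P[X_H = 1] = p^{6} = (3/4)^{6} = 729/4096.
By linearity of expectation: E[X] = Σ_H E[X_H] = 10395 · p^{6} = 10395 · 729/4096 = 7577955/4096.
Numerically: E[X] ≈ 1850.

E[X] = 10395 · (3/4)^{6} = 7577955/4096 ≈ 1850.


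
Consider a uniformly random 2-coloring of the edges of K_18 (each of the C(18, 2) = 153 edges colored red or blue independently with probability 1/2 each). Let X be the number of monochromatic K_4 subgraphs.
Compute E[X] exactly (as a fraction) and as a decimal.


Let X = Σ_S X_S over the C(18, 4) = 3060 subsets S of size 4, where X_S = 1 if the K_4 on S is monochromatic.
For a fixed S, the K_4 on S has C(4, 2) = 6 edges. P[all 6 edges red] = (1/2)^6, and likewise for blue, so P[monochromatic] = 2·(1/2)^6 = 2^{1 − 6} = 1/32.
Summing: E[X] = C(18, 4) · 2^{1 − 6} = 3060 · 1/32 = 765/8.
Numerically: E[X] ≈ 95.625.

E[X] = C(18,4)·2^(1−C(4,2)) = 765/8 ≈ 95.625.


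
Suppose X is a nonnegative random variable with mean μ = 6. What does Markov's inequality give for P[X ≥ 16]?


μ = E[X] = 6, a = 16.
Markov: P[X ≥ 16] ≤ μ/a = (6)/16 = 3/8.
Numerically: ≈ 0.37500.
(Since a = 16 > μ = 6.00000, the bound 3/8 is < 1 and informative.)

P[X ≥ 16] ≤ 3/8 ≈ 0.37500.


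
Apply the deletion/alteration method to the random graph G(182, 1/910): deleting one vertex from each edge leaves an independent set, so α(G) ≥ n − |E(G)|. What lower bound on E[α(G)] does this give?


E[|E(G)|] = C(182, 2)·p = 16471 · (1/910) = 181/10.
E[α(G)] ≥ n − E[|E(G)|] = 182 − 181/10 = 1639/10.
Numerically: ≈ 163.9000.
(This is only a lower bound; the true E[α(G)] may be larger.)

E[α(G)] ≥ 1639/10 ≈ 163.9000.


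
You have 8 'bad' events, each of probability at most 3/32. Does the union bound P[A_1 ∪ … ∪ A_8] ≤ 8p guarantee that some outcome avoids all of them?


Union bound: P[∪_{i=1}^{8} A_i] ≤ Σ_i P[A_i] ≤ 8·p = 8·(3/32) = 3/4.
Numerically: 3/4 ≈ 0.7500.
Is 3/4 < 1? YES.
Since P[∪ A_i] ≤ 3/4 < 1, the complement has P[∩ A_i^c] ≥ 1 − 3/4 = 1/4 > 0, so some outcome avoids every A_i.

8·p = 3/4 ≈ 0.7500; existence CERTIFIED by the union bound.


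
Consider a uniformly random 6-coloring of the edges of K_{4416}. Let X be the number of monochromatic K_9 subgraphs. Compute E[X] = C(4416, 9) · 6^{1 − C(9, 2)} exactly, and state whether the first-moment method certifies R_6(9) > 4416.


E[X] = C(4416, 9) · 6^{1 − 36} = 1745644609681318303205765440 · 6^{−35} = 1745644609681318303205765440/1719070799748422591028658176.
As a reduced fraction: E[X] = 27275697026270598487590085/26860481246069102984822784 ≈ 1.015458.
Is E[X] < 1? NO.
Since E[X] ≥ 1, the first-moment bound is inconclusive at n = 4416; it does NOT by itself certify R_6(9) > 4416.

E[X] = 27275697026270598487590085/26860481246069102984822784 ≈ 1.015458; E[X] ≥ 1; first-moment method inconclusive here.


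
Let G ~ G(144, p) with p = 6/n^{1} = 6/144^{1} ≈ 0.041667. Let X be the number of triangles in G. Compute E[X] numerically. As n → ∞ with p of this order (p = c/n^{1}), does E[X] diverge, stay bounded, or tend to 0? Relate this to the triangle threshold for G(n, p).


Number of potential triangles: C(144, 3) = 487344.
Each occurs with probability p³ ≈ (0.041667)³ ≈ 7.2337963e-05.
By linearity: E[X] = C(144, 3)·p³ ≈ 487344 · 7.2337963e-05 ≈ 35.25347.
Here α = 1, so p = 6/n is exactly at the triangle threshold p ~ 1/n. Asymptotically E[X] → c³/6 = 6³/6 = 36 ≈ 36.00000, a bounded constant. In this regime the triangle count is asymptotically Poisson(c³/6).

E[X] ≈ 35.25347; in regime p = Θ(1/n^{1}) E[X] stays bounded (at the triangle threshold p ~ 1/n).


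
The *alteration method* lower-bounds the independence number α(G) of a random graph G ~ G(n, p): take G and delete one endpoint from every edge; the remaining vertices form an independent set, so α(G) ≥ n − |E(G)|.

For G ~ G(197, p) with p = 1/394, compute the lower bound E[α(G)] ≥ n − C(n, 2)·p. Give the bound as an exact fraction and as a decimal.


E[|E(G)|] = C(197, 2)·p = 19306 · (1/394) = 49.
E[α(G)] ≥ n − E[|E(G)|] = 197 − 49 = 148.
Numerically: ≈ 148.000000.
(This is only a lower bound; the true E[α(G)] may be larger.)

E[α(G)] ≥ 148 ≈ 148.000000.


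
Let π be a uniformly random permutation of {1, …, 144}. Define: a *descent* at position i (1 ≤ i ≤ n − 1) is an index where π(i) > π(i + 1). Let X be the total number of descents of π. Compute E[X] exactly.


Write X = Σ X_I over i = 1, …, 143, with X_I the indicator of one descent.
There are 143 indicators.
For each fixed i, the pair (π(i), π(i+1)) is a uniformly random ordered pair of distinct values from {1, …, 144}; by symmetry P[π(i) > π(i+1)] = 1/2.
By linearity: E[X] = 143 · (1/2) = (144 − 1) · (1/2) = 143/2 ≈ 71.500000.

E[X] = 143/2 = 71.500000.


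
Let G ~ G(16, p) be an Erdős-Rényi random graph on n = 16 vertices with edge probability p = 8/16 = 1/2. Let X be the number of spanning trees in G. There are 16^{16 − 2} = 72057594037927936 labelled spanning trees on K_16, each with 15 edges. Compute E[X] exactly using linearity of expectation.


K_16 has 16^{16 − 2} = 72057594037927936 labelled spanning trees.
For each such spanning tree H, let X_H = 1 if all 15 edges of H are present in G. Then P[X_H = 1] = p^{15} = (1/2)^{15} = 1/32768.
Summing the indicators: E[X] = Σ_H E[X_H] = 72057594037927936 · p^{15} = 72057594037927936 · 1/32768 = 2199023255552.
Numerically: E[X] ≈ 2.199e+12.

E[X] = 72057594037927936 · (1/2)^{15} = 2199023255552 ≈ 2.199e+12.


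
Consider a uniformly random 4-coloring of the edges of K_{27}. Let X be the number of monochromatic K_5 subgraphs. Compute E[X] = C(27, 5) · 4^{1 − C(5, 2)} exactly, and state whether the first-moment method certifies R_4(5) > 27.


E[X] = C(27, 5) · 4^{1 − 10} = 80730 · 4^{−9} = 80730/262144.
As a reduced fraction: E[X] = 40365/131072 ≈ 0.307961.
Is E[X] < 1? YES.
Since E[X] < 1, there exists a 4-coloring of K_{27} with no monochromatic K_5; hence R_4(5) > 27.

E[X] = 40365/131072 ≈ 0.307961; E[X] < 1, so R_4(5) > 27.


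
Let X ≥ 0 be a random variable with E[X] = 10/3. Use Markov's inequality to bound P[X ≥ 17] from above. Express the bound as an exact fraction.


μ = E[X] = 10/3, a = 17.
Markov: P[X ≥ 17] ≤ μ/a = (10/3)/17 = 10/51.
Numerically: ≈ 0.1961.
(Since a = 17 > μ = 3.3333, the bound 10/51 is < 1 and informative.)

P[X ≥ 17] ≤ 10/51 ≈ 0.1961.


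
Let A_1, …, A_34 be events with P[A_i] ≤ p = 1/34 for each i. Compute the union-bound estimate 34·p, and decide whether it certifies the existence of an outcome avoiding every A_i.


Union bound: P[∪_{i=1}^{34} A_i] ≤ Σ_i P[A_i] ≤ 34·p = 34·(1/34) = 1.
Numerically: 1 ≈ 1.000000.
Is 1 < 1? NO.
Since the bound 1 is ≥ 1, the union bound is uninformative here; it does NOT by itself certify existence.

34·p = 1 ≈ 1.000000; existence NOT certified by the union bound.


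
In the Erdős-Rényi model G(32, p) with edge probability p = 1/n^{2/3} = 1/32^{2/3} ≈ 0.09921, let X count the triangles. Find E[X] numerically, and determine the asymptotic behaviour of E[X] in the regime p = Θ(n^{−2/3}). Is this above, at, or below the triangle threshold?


Number of potential triangles: C(32, 3) = 4960.
Each occurs with probability p³ ≈ (0.09921)³ ≈ 9.765625e-04.
By linearity: E[X] = C(32, 3)·p³ ≈ 4960 · 9.765625e-04 ≈ 4.8438.
Since α = 2/3 < 1, p = c/n^{2/3} ≫ 1/n is above the triangle threshold p ~ 1/n. Asymptotically E[X] ~ (c³/6)·n^{3(1−α)} = (1³/6)·n^{1} → ∞; triangles are abundant w.h.p.

E[X] ≈ 4.8438; in regime p = Θ(1/n^{2/3}) E[X] diverges (above the triangle threshold p ~ 1/n).


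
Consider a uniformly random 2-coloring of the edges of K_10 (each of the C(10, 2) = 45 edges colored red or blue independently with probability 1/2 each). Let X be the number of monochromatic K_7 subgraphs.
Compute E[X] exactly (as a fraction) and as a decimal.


Let X = Σ_S X_S over the C(10, 7) = 120 subsets S of size 7, where X_S = 1 if the K_7 on S is monochromatic.
For a fixed S, the K_7 on S has C(7, 2) = 21 edges. P[all 21 edges red] = (1/2)^21, and likewise for blue, so P[monochromatic] = 2·(1/2)^21 = 2^{1 − 21} = 1/1048576.
Summing: E[X] = C(10, 7) · 2^{1 − 21} = 120 · 1/1048576 = 15/131072.
Numerically: E[X] ≈ 0.000114.

E[X] = C(10,7)·2^(1−C(7,2)) = 15/131072 ≈ 0.000114.


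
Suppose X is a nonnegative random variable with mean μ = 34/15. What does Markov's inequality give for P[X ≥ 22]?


μ = E[X] = 34/15, a = 22.
Markov: P[X ≥ 22] ≤ μ/a = (34/15)/22 = 17/165.
Numerically: ≈ 0.10303.
(Since a = 22 > μ = 2.26667, the bound 17/165 is < 1 and informative.)

P[X ≥ 22] ≤ 17/165 ≈ 0.10303.


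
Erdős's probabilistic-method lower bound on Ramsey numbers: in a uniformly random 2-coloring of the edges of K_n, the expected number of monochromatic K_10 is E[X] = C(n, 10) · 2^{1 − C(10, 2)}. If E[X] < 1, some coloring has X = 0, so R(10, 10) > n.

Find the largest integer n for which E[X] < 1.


We need C(n, 10) · 2^{1 − 45} < 1, i.e. C(n, 10) < 2^{45 − 1} = 17592186044416.
Check values of n near the boundary:
  n = 97: C(97, 10) = 12576469727536; 12576469727536 < 17592186044416? YES
  n = 98: C(98, 10) = 14005614014756; 14005614014756 < 17592186044416? YES
  n = 99: C(99, 10) = 15579278510796; 15579278510796 < 17592186044416? YES
  n = 100: C(100, 10) = 17310309456440; 17310309456440 < 17592186044416? YES
  n = 101: C(101, 10) = 19212541264840; 19212541264840 < 17592186044416? NO
The largest n with C(n, 10) < 17592186044416 is n = 100 (where E[X] = 2163788682055/2199023255552 ≈ 0.98398). Hence R(10, 10) > 100, i.e. R(10, 10) ≥ 101.

Largest n = 100; hence R(10, 10) > 100.


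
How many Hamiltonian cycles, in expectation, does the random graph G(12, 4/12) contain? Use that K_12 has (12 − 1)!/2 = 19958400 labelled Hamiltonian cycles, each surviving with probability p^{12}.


K_12 has (12 − 1)!/2 = 19958400 labelled Hamiltonian cycles.
For each such Hamiltonian cycle H, let X_H = 1 if all 12 edges of H are present in G. Then P[X_H = 1] = p^{12} = (1/3)^{12} = 1/531441.
By linearity: E[X] = Σ_H E[X_H] = 19958400 · p^{12} = 19958400 · 1/531441 = 246400/6561.
Numerically: E[X] ≈ 37.5553.

E[X] = 19958400 · (1/3)^{12} = 246400/6561 ≈ 37.5553.


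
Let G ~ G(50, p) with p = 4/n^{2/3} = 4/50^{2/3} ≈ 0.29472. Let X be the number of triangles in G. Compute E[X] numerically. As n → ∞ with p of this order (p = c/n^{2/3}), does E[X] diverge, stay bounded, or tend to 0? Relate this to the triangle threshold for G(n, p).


Number of potential triangles: C(50, 3) = 19600.
Each occurs with probability p³ ≈ (0.29472)³ ≈ 2.5600000e-02.
By linearity: E[X] = C(50, 3)·p³ ≈ 19600 · 2.5600000e-02 ≈ 501.76000.
Since α = 2/3 < 1, p = c/n^{2/3} ≫ 1/n is above the triangle threshold p ~ 1/n. Asymptotically E[X] ~ (c³/6)·n^{3(1−α)} = (4³/6)·n^{1} → ∞; triangles are abundant w.h.p.

E[X] ≈ 501.76000; in regime p = Θ(1/n^{2/3}) E[X] diverges (above the triangle threshold p ~ 1/n).


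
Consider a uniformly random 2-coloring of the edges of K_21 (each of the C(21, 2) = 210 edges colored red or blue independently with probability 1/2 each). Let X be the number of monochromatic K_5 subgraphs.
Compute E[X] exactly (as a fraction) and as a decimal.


Let X = Σ_S X_S over the C(21, 5) = 20349 subsets S of size 5, where X_S = 1 if the K_5 on S is monochromatic.
For a fixed S, the K_5 on S has C(5, 2) = 10 edges. P[all 10 edges red] = (1/2)^10, and likewise for blue, so P[monochromatic] = 2·(1/2)^10 = 2^{1 − 10} = 1/512.
Summing: E[X] = C(21, 5) · 2^{1 − 10} = 20349 · 1/512 = 20349/512.
Numerically: E[X] ≈ 39.744.

E[X] = C(21,5)·2^(1−C(5,2)) = 20349/512 ≈ 39.744.


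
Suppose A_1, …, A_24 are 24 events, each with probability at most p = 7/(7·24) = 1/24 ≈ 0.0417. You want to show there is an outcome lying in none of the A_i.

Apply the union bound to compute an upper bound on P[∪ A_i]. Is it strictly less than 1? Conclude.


Union bound: P[∪_{i=1}^{24} A_i] ≤ Σ_i P[A_i] ≤ 24·p = 24·(1/24) = 1.
Numerically: 1 ≈ 1.0000.
Is 1 < 1? NO.
Since the bound 1 is ≥ 1, the union bound is uninformative here; it does NOT by itself certify existence.

24·p = 1 ≈ 1.0000; existence NOT certified by the union bound.


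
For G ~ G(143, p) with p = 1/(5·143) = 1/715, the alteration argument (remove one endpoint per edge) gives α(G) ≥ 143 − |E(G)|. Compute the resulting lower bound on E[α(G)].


E[|E(G)|] = C(143, 2)·p = 10153 · (1/715) = 71/5.
E[α(G)] ≥ n − E[|E(G)|] = 143 − 71/5 = 644/5.
Numerically: ≈ 128.800.
(This is only a lower bound; the true E[α(G)] may be larger.)

E[α(G)] ≥ 644/5 ≈ 128.800.


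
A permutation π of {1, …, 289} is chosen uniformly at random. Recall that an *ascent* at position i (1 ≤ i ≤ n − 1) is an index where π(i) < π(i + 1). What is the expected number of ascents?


Write X = Σ X_I over i = 1, …, 288, with X_I the indicator of one ascent.
There are 288 indicators.
For each fixed i, the pair (π(i), π(i+1)) is a uniformly random ordered pair of distinct values from {1, …, 289}; by symmetry P[π(i) < π(i+1)] = 1/2.
By linearity: E[X] = 288 · (1/2) = (289 − 1) · (1/2) = 144 ≈ 144.0000.

E[X] = 144 = 144.0000.


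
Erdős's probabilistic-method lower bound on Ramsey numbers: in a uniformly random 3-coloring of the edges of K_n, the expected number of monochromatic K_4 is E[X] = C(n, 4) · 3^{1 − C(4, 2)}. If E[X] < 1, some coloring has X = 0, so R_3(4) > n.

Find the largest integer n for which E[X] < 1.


We need C(n, 4) · 3^{1 − 6} < 1, i.e. C(n, 4) < 3^{6 − 1} = 243.
Check values of n near the boundary:
  n = 9: C(9, 4) = 126; 126 < 243? YES
  n = 10: C(10, 4) = 210; 210 < 243? YES
  n = 11: C(11, 4) = 330; 330 < 243? NO
  n = 12: C(12, 4) = 495; 495 < 243? NO
  n = 13: C(13, 4) = 715; 715 < 243? NO
The largest n with C(n, 4) < 243 is n = 10 (where E[X] = 70/81 ≈ 0.86420). Hence R_3(4) > 10, i.e. R_3(4) ≥ 11.

Largest n = 10; hence R_3(4) > 10.


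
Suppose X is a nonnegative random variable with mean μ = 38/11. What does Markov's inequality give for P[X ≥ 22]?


μ = E[X] = 38/11, a = 22.
Markov: P[X ≥ 22] ≤ μ/a = (38/11)/22 = 19/121.
Numerically: ≈ 0.157.
(Since a = 22 > μ = 3.455, the bound 19/121 is < 1 and informative.)

P[X ≥ 22] ≤ 19/121 ≈ 0.157.


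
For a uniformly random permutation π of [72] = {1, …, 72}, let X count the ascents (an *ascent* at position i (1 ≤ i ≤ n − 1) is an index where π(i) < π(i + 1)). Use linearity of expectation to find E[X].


Write X = Σ X_I over i = 1, …, 71, with X_I the indicator of one ascent.
There are 71 indicators.
For each fixed i, the pair (π(i), π(i+1)) is a uniformly random ordered pair of distinct values from {1, …, 72}; by symmetry P[π(i) < π(i+1)] = 1/2.
By linearity: E[X] = 71 · (1/2) = (72 − 1) · (1/2) = 71/2 ≈ 35.5000.

E[X] = 71/2 = 35.5000.


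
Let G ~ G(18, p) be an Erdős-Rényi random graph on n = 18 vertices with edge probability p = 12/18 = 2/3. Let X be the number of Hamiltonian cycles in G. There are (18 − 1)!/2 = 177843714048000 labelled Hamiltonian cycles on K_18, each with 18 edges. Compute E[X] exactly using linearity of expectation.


K_18 has (18 − 1)!/2 = 177843714048000 labelled Hamiltonian cycles.
For each such Hamiltonian cycle H, let X_H = 1 if all 18 edges of H are present in G. Then P[X_H = 1] = p^{18} = (2/3)^{18} = 262144/387420489.
By linearity: E[X] = Σ_H E[X_H] = 177843714048000 · p^{18} = 177843714048000 · 262144/387420489 = 63951526166528000/531441.
Numerically: E[X] ≈ 1.20336e+11.

E[X] = 177843714048000 · (2/3)^{18} = 63951526166528000/531441 ≈ 1.20336e+11.


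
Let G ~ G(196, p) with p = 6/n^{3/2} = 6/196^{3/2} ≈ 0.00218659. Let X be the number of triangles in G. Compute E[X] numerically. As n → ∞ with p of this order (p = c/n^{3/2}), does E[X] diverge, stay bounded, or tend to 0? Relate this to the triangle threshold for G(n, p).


Number of potential triangles: C(196, 3) = 1235780.
Each occurs with probability p³ ≈ (0.00218659)³ ≈ 1.04544558e-08.
By linearity: E[X] = C(196, 3)·p³ ≈ 1235780 · 1.04544558e-08 ≈ 0.012919.
Since α = 3/2 > 1, p = c/n^{3/2} = o(1/n) is below the triangle threshold p ~ 1/n. Asymptotically E[X] ~ (c³/6)·n^{3(1−α)} = (6³/6)·n^{-1.5} → 0, so by Markov's inequality G has no triangles w.h.p.

E[X] ≈ 0.012919; in regime p = Θ(1/n^{3/2}) E[X] tends to 0 (below the triangle threshold p ~ 1/n).


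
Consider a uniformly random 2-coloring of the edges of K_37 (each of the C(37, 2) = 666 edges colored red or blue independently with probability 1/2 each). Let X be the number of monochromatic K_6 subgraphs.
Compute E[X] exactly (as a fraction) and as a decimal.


Let X = Σ_S X_S over the C(37, 6) = 2324784 subsets S of size 6, where X_S = 1 if the K_6 on S is monochromatic.
For a fixed S, the K_6 on S has C(6, 2) = 15 edges. P[all 15 edges red] = (1/2)^15, and likewise for blue, so P[monochromatic] = 2·(1/2)^15 = 2^{1 − 15} = 1/16384.
By linearity of expectation: E[X] = C(37, 6) · 2^{1 − 15} = 2324784 · 1/16384 = 145299/1024.
Numerically: E[X] ≈ 141.894.

E[X] = C(37,6)·2^(1−C(6,2)) = 145299/1024 ≈ 141.894.


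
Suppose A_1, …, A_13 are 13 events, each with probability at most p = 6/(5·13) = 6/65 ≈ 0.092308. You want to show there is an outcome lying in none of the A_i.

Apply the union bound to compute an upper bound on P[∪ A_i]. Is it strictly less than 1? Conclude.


Union bound: P[∪_{i=1}^{13} A_i] ≤ Σ_i P[A_i] ≤ 13·p = 13·(6/65) = 6/5.
Numerically: 6/5 ≈ 1.200000.
Is 6/5 < 1? NO.
Since the bound 6/5 is ≥ 1, the union bound is uninformative here; it does NOT by itself certify existence.

13·p = 6/5 ≈ 1.200000; existence NOT certified by the union bound.


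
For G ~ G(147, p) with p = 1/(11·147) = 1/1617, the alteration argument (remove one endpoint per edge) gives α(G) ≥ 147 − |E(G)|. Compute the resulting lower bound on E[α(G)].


E[|E(G)|] = C(147, 2)·p = 10731 · (1/1617) = 73/11.
E[α(G)] ≥ n − E[|E(G)|] = 147 − 73/11 = 1544/11.
Numerically: ≈ 140.36364.
(This is only a lower bound; the true E[α(G)] may be larger.)

E[α(G)] ≥ 1544/11 ≈ 140.36364.


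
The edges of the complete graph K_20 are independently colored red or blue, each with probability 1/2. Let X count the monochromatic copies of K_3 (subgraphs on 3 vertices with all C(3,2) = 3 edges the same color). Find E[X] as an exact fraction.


Let X = Σ_S X_S over the C(20, 3) = 1140 subsets S of size 3, where X_S = 1 if the K_3 on S is monochromatic.
For a fixed S, the K_3 on S has C(3, 2) = 3 edges. P[all 3 edges red] = (1/2)^3, and likewise for blue, so P[monochromatic] = 2·(1/2)^3 = 2^{1 − 3} = 1/4.
By linearity: E[X] = C(20, 3) · 2^{1 − 3} = 1140 · 1/4 = 285.
Numerically: E[X] ≈ 285.000.

E[X] = C(20,3)·2^(1−C(3,2)) = 285 ≈ 285.000.


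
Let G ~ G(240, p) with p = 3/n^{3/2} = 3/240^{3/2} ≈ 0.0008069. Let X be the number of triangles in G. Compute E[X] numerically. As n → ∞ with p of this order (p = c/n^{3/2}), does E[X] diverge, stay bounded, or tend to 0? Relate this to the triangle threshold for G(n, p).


Number of potential triangles: C(240, 3) = 2275280.
Each occurs with probability p³ ≈ (0.0008069)³ ≈ 5.253070e-10.
By linearity: E[X] = C(240, 3)·p³ ≈ 2275280 · 5.253070e-10 ≈ 0.0012.
Since α = 3/2 > 1, p = c/n^{3/2} = o(1/n) is below the triangle threshold p ~ 1/n. Asymptotically E[X] ~ (c³/6)·n^{3(1−α)} = (3³/6)·n^{-1.5} → 0, so by Markov's inequality G has no triangles w.h.p.

E[X] ≈ 0.0012; in regime p = Θ(1/n^{3/2}) E[X] tends to 0 (below the triangle threshold p ~ 1/n).


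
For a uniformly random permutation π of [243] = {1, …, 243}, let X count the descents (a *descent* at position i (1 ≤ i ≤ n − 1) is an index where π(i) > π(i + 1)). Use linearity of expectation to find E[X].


Write X = Σ X_I over i = 1, …, 242, with X_I the indicator of one descent.
There are 242 indicators.
For each fixed i, the pair (π(i), π(i+1)) is a uniformly random ordered pair of distinct values from {1, …, 243}; by symmetry P[π(i) > π(i+1)] = 1/2.
By linearity: E[X] = 242 · (1/2) = (243 − 1) · (1/2) = 121 ≈ 121.000000.

E[X] = 121 = 121.000000.


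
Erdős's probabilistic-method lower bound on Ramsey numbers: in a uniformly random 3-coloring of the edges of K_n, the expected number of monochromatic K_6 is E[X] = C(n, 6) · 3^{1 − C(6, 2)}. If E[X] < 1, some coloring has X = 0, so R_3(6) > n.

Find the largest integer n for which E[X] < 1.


We need C(n, 6) · 3^{1 − 15} < 1, i.e. C(n, 6) < 3^{15 − 1} = 4782969.
Check values of n near the boundary:
  n = 35: C(35, 6) = 1623160; 1623160 < 4782969? YES
  n = 36: C(36, 6) = 1947792; 1947792 < 4782969? YES
  n = 37: C(37, 6) = 2324784; 2324784 < 4782969? YES
  n = 38: C(38, 6) = 2760681; 2760681 < 4782969? YES
  n = 39: C(39, 6) = 3262623; 3262623 < 4782969? YES
  n = 40: C(40, 6) = 3838380; 3838380 < 4782969? YES
  n = 41: C(41, 6) = 4496388; 4496388 < 4782969? YES
  n = 42: C(42, 6) = 5245786; 5245786 < 4782969? NO
  n = 43: C(43, 6) = 6096454; 6096454 < 4782969? NO
  n = 44: C(44, 6) = 7059052; 7059052 < 4782969? NO
The largest n with C(n, 6) < 4782969 is n = 41 (where E[X] = 1498796/1594323 ≈ 0.94008). Hence R_3(6) > 41, i.e. R_3(6) ≥ 42.

Largest n = 41; hence R_3(6) > 41.


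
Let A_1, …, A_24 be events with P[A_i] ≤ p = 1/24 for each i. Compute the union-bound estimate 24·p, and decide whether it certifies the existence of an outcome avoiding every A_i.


Union bound: P[∪_{i=1}^{24} A_i] ≤ Σ_i P[A_i] ≤ 24·p = 24·(1/24) = 1.
Numerically: 1 ≈ 1.000000.
Is 1 < 1? NO.
Since the bound 1 is ≥ 1, the union bound is uninformative here; it does NOT by itself certify existence.

24·p = 1 ≈ 1.000000; existence NOT certified by the union bound.


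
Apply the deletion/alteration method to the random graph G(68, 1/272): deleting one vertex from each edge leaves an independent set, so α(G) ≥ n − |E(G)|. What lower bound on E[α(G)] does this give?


E[|E(G)|] = C(68, 2)·p = 2278 · (1/272) = 67/8.
E[α(G)] ≥ n − E[|E(G)|] = 68 − 67/8 = 477/8.
Numerically: ≈ 59.625.
(This is only a lower bound; the true E[α(G)] may be larger.)

E[α(G)] ≥ 477/8 ≈ 59.625.


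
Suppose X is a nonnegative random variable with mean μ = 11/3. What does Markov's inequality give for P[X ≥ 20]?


μ = E[X] = 11/3, a = 20.
Markov: P[X ≥ 20] ≤ μ/a = (11/3)/20 = 11/60.
Numerically: ≈ 0.18333.
(Since a = 20 > μ = 3.66667, the bound 11/60 is < 1 and informative.)

P[X ≥ 20] ≤ 11/60 ≈ 0.18333.


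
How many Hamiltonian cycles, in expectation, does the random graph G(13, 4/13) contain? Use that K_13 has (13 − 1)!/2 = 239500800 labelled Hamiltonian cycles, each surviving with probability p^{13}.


K_13 has (13 − 1)!/2 = 239500800 labelled Hamiltonian cycles.
For each such Hamiltonian cycle H, let X_H = 1 if all 13 edges of H are present in G. Then P[X_H = 1] = p^{13} = (4/13)^{13} = 67108864/302875106592253.
By linearity: E[X] = Σ_H E[X_H] = 239500800 · p^{13} = 239500800 · 67108864/302875106592253 = 16072626615091200/302875106592253.
Numerically: E[X] ≈ 53.067.

E[X] = 239500800 · (4/13)^{13} = 16072626615091200/302875106592253 ≈ 53.067.


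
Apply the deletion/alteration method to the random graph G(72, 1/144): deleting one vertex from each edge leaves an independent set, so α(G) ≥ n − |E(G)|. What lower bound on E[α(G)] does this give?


E[|E(G)|] = C(72, 2)·p = 2556 · (1/144) = 71/4.
E[α(G)] ≥ n − E[|E(G)|] = 72 − 71/4 = 217/4.
Numerically: ≈ 54.250.
(This is only a lower bound; the true E[α(G)] may be larger.)

E[α(G)] ≥ 217/4 ≈ 54.250.


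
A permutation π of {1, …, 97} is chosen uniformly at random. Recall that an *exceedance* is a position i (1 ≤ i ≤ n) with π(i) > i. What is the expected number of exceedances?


Write X = Σ_{i=1}^{97} X_i, where X_i = 1_{π(i) > i}.
For each fixed i, π(i) is uniform over {1, …, 97} (marginal of a uniform permutation), so P[π(i) > i] = (n − i)/n. Summing: Σ_{i=1}^{97} (n − i)/n = (0 + 1 + … + 96)/97 = 97(97 − 1)/(2·97) = (97 − 1)/2.
Hence E[X] = Σ_{i=1}^{97} (97 − i)/97 = 48 ≈ 48.00000.

E[X] = 48 = 48.00000.


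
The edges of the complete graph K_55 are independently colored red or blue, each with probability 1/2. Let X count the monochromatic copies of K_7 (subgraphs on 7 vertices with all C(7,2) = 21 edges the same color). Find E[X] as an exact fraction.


Let X = Σ_S X_S over the C(55, 7) = 202927725 subsets S of size 7, where X_S = 1 if the K_7 on S is monochromatic.
For a fixed S, the K_7 on S has C(7, 2) = 21 edges. P[all 21 edges red] = (1/2)^21, and likewise for blue, so P[monochromatic] = 2·(1/2)^21 = 2^{1 − 21} = 1/1048576.
By linearity: E[X] = C(55, 7) · 2^{1 − 21} = 202927725 · 1/1048576 = 202927725/1048576.
Numerically: E[X] ≈ 193.527.

E[X] = C(55,7)·2^(1−C(7,2)) = 202927725/1048576 ≈ 193.527.


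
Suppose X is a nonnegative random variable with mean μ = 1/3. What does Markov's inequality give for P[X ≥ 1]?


μ = E[X] = 1/3, a = 1.
Markov: P[X ≥ 1] ≤ μ/a = (1/3)/1 = 1/3.
Numerically: ≈ 0.33333.
(Since a = 1 > μ = 0.33333, the bound 1/3 is < 1 and informative.)

P[X ≥ 1] ≤ 1/3 ≈ 0.33333.


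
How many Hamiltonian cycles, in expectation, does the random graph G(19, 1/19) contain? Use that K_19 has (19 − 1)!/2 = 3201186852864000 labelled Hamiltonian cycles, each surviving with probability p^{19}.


K_19 has (19 − 1)!/2 = 3201186852864000 labelled Hamiltonian cycles.
For each such Hamiltonian cycle H, let X_H = 1 if all 19 edges of H are present in G. Then P[X_H = 1] = p^{19} = (1/19)^{19} = 1/1978419655660313589123979.
Summing the indicators: E[X] = Σ_H E[X_H] = 3201186852864000 · p^{19} = 3201186852864000 · 1/1978419655660313589123979 = 3201186852864000/1978419655660313589123979.
Numerically: E[X] ≈ 1.618e-09.

E[X] = 3201186852864000 · (1/19)^{19} = 3201186852864000/1978419655660313589123979 ≈ 1.618e-09.


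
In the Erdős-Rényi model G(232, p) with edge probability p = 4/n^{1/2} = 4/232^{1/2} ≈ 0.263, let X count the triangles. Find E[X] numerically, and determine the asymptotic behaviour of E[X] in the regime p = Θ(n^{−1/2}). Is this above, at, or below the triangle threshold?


Number of potential triangles: C(232, 3) = 2054360.
Each occurs with probability p³ ≈ (0.263)³ ≈ 1.81112e-02.
By linearity: E[X] = C(232, 3)·p³ ≈ 2054360 · 1.81112e-02 ≈ 37206.991.
Since α = 1/2 < 1, p = c/n^{1/2} ≫ 1/n is above the triangle threshold p ~ 1/n. Asymptotically E[X] ~ (c³/6)·n^{3(1−α)} = (4³/6)·n^{1.5} → ∞; triangles are abundant w.h.p.

E[X] ≈ 37206.991; in regime p = Θ(1/n^{1/2}) E[X] diverges (above the triangle threshold p ~ 1/n).


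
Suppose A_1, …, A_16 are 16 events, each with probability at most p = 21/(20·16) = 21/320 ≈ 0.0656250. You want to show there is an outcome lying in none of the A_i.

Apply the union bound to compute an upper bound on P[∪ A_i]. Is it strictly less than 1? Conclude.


Union bound: P[∪_{i=1}^{16} A_i] ≤ Σ_i P[A_i] ≤ 16·p = 16·(21/320) = 21/20.
Numerically: 21/20 ≈ 1.0500000.
Is 21/20 < 1? NO.
Since the bound 21/20 is ≥ 1, the union bound is uninformative here; it does NOT by itself certify existence.

16·p = 21/20 ≈ 1.0500000; existence NOT certified by the union bound.


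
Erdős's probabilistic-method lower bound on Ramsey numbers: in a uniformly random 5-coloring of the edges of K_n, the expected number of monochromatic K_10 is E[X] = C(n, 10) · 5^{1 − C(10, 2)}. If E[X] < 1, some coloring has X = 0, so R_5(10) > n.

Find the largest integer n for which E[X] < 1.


We need C(n, 10) · 5^{1 − 45} < 1, i.e. C(n, 10) < 5^{45 − 1} = 5684341886080801486968994140625.
Check values of n near the boundary:
  n = 5388: C(5388, 10) = 5634865093375880654852250419586; 5634865093375880654852250419586 < 5684341886080801486968994140625? YES
  n = 5389: C(5389, 10) = 5645340767466558997768874792926; 5645340767466558997768874792926 < 5684341886080801486968994140625? YES
  n = 5390: C(5390, 10) = 5655833965919099070255434039753; 5655833965919099070255434039753 < 5684341886080801486968994140625? YES
  n = 5391: C(5391, 10) = 5666344714787188828795213697883; 5666344714787188828795213697883 < 5684341886080801486968994140625? YES
  n = 5392: C(5392, 10) = 5676873040158402483252283957448; 5676873040158402483252283957448 < 5684341886080801486968994140625? YES
  n = 5393: C(5393, 10) = 5687418968154238267170642278008; 5687418968154238267170642278008 < 5684341886080801486968994140625? NO
  n = 5394: C(5394, 10) = 5697982524930156243149785372878; 5697982524930156243149785372878 < 5684341886080801486968994140625? NO
  n = 5395: C(5395, 10) = 5708563736675616143322765475706; 5708563736675616143322765475706 < 5684341886080801486968994140625? NO
The largest n with C(n, 10) < 5684341886080801486968994140625 is n = 5392 (where E[X] = 5676873040158402483252283957448/5684341886080801486968994140625 ≈ 0.9986861). Hence R_5(10) > 5392, i.e. R_5(10) ≥ 5393.

Largest n = 5392; hence R_5(10) > 5392.


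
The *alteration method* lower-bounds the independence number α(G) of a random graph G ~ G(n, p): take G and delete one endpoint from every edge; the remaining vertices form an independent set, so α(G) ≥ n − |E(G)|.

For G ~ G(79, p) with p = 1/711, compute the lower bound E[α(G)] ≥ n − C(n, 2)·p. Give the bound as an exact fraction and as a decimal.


E[|E(G)|] = C(79, 2)·p = 3081 · (1/711) = 13/3.
E[α(G)] ≥ n − E[|E(G)|] = 79 − 13/3 = 224/3.
Numerically: ≈ 74.667.
(This is only a lower bound; the true E[α(G)] may be larger.)

E[α(G)] ≥ 224/3 ≈ 74.667.


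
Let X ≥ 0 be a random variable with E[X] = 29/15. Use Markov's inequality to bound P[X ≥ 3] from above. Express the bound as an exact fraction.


μ = E[X] = 29/15, a = 3.
Markov: P[X ≥ 3] ≤ μ/a = (29/15)/3 = 29/45.
Numerically: ≈ 0.644444.
(Since a = 3 > μ = 1.933333, the bound 29/45 is < 1 and informative.)

P[X ≥ 3] ≤ 29/45 ≈ 0.644444.


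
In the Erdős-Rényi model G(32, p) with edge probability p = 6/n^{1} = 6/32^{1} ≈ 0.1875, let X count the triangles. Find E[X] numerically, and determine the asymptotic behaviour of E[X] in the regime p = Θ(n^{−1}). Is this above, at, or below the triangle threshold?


Number of potential triangles: C(32, 3) = 4960.
Each occurs with probability p³ ≈ (0.1875)³ ≈ 6.5917969e-03.
By linearity: E[X] = C(32, 3)·p³ ≈ 4960 · 6.5917969e-03 ≈ 32.69531.
Here α = 1, so p = 6/n is exactly at the triangle threshold p ~ 1/n. Asymptotically E[X] → c³/6 = 6³/6 = 36 ≈ 36.00000, a bounded constant. In this regime the triangle count is asymptotically Poisson(c³/6).

E[X] ≈ 32.69531; in regime p = Θ(1/n^{1}) E[X] stays bounded (at the triangle threshold p ~ 1/n).


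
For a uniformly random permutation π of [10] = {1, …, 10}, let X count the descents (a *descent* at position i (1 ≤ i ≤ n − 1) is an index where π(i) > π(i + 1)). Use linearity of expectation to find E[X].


Write X = Σ X_I over i = 1, …, 9, with X_I the indicator of one descent.
There are 9 indicators.
For each fixed i, the pair (π(i), π(i+1)) is a uniformly random ordered pair of distinct values from {1, …, 10}; by symmetry P[π(i) > π(i+1)] = 1/2.
By linearity: E[X] = 9 · (1/2) = (10 − 1) · (1/2) = 9/2 ≈ 4.500.

E[X] = 9/2 = 4.500.


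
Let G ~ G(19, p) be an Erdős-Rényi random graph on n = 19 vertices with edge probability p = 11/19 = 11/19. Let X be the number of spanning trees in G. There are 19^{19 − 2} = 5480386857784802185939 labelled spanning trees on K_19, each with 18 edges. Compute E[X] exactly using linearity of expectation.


K_19 has 19^{19 − 2} = 5480386857784802185939 labelled spanning trees.
For each such spanning tree H, let X_H = 1 if all 18 edges of H are present in G. Then P[X_H = 1] = p^{18} = (11/19)^{18} = 5559917313492231481/104127350297911241532841.
By linearity: E[X] = Σ_H E[X_H] = 5480386857784802185939 · p^{18} = 5480386857784802185939 · 5559917313492231481/104127350297911241532841 = 5559917313492231481/19.
Numerically: E[X] ≈ 2.9263e+17.

E[X] = 5480386857784802185939 · (11/19)^{18} = 5559917313492231481/19 ≈ 2.9263e+17.
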